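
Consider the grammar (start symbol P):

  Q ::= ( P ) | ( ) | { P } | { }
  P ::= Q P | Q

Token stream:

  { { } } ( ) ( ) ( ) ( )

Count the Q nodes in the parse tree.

6

[P [Q { [P [Q { }]] }] [P [Q ( )] [P [Q ( )] [P [Q ( )] [P [Q ( )]]]]]]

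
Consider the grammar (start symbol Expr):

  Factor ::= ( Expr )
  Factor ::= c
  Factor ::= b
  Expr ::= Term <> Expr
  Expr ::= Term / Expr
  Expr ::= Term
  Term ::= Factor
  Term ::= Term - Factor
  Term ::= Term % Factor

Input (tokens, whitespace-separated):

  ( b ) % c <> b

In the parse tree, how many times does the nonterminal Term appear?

4

[Expr [Term [Term [Factor ( [Expr [Term [Factor b]]] )]] % [Factor c]] <> [Expr [Term [Factor b]]]]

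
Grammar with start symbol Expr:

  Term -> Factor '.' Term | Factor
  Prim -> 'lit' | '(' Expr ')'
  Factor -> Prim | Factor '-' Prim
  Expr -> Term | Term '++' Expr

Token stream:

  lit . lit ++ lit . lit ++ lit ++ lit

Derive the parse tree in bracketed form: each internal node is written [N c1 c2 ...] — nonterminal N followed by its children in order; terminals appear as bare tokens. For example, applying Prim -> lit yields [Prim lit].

Expr
Term ++ Expr
Factor . Term ++ Expr
Prim . Term ++ Expr
lit . Term ++ Expr
lit . Factor ++ Expr
lit . Prim ++ Expr
lit . lit ++ Expr
lit . lit ++ Term ++ Expr
lit . lit ++ Factor . Term ++ Expr
lit . lit ++ Prim . Term ++ Expr
lit . lit ++ lit . Term ++ Expr
lit . lit ++ lit . Factor ++ Expr
lit . lit ++ lit . Prim ++ Expr
lit . lit ++ lit . lit ++ Expr
lit . lit ++ lit . lit ++ Term ++ Expr
lit . lit ++ lit . lit ++ Factor ++ Expr
lit . lit ++ lit . lit ++ Prim ++ Expr
lit . lit ++ lit . lit ++ lit ++ Expr
lit . lit ++ lit . lit ++ lit ++ Term
lit . lit ++ lit . lit ++ lit ++ Factor
lit . lit ++ lit . lit ++ lit ++ Prim
lit . lit ++ lit . lit ++ lit ++ lit

[Expr [Term [Factor [Prim lit]] . [Term [Factor [Prim lit]]]] ++ [Expr [Term [Factor [Prim lit]] . [Term [Factor [Prim lit]]]] ++ [Expr [Term [Factor [Prim lit]]] ++ [Expr [Term [Factor [Prim lit]]]]]]]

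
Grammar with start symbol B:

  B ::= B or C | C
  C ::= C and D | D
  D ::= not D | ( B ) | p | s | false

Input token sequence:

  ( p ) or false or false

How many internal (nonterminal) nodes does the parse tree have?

[B [B [B [C [D ( [B [C [D p]]] )]]] or [C [D false]]] or [C [D false]]]

12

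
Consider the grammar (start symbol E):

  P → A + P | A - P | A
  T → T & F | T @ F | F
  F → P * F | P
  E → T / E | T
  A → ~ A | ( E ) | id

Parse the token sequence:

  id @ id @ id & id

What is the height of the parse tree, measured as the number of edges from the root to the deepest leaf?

[E [T [T [T [T [F [P [A id]]]] @ [F [P [A id]]]] @ [F [P [A id]]]] & [F [P [A id]]]]]

8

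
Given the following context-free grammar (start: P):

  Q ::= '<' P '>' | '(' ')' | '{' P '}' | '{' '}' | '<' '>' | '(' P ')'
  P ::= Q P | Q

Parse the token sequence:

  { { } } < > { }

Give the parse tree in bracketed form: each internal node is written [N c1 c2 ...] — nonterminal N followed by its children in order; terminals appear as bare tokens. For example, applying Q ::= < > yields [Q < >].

[P [Q { [P [Q { }]] }] [P [Q < >] [P [Q { }]]]]

P
Q P
{ P } P
{ Q } P
{ { } } P
{ { } } Q P
{ { } } < > P
{ { } } < > Q
{ { } } < > { }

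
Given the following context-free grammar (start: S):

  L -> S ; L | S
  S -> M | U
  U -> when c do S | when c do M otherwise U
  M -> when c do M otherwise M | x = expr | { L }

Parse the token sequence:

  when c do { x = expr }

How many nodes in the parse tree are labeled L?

[S [U when c do [S [M { [L [S [M x = expr]]] }]]]]

1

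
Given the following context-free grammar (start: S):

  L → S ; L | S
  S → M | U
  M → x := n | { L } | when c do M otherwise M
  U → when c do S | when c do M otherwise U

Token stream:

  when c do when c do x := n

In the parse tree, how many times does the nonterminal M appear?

1

[S [U when c do [S [U when c do [S [M x := n]]]]]]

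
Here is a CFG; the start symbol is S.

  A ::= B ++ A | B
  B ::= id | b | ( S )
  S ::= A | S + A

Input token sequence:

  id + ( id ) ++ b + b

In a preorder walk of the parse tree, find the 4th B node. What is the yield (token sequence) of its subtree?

[S [S [S [A [B id]]] + [A [B ( [S [A [B id]]] )] ++ [A [B b]]]] + [A [B b]]]

b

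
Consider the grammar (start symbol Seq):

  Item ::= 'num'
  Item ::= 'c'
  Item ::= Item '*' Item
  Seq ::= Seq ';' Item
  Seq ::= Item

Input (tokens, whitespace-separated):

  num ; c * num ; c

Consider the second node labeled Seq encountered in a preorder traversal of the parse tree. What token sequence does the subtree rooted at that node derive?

num ; c * num

[Seq [Seq [Seq [Item num]] ; [Item [Item c] * [Item num]]] ; [Item c]]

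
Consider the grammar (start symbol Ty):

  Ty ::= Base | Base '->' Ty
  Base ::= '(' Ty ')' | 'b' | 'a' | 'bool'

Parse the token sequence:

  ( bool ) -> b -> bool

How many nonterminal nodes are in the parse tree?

8

[Ty [Base ( [Ty [Base bool]] )] -> [Ty [Base b] -> [Ty [Base bool]]]]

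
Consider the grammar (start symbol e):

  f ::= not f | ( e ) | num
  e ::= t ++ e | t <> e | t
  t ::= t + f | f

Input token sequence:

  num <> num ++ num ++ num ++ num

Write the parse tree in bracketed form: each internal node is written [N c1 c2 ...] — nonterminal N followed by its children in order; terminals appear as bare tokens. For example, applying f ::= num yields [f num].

[e [t [f num]] <> [e [t [f num]] ++ [e [t [f num]] ++ [e [t [f num]] ++ [e [t [f num]]]]]]]

e
t <> e
f <> e
num <> e
num <> t ++ e
num <> f ++ e
num <> num ++ e
num <> num ++ t ++ e
num <> num ++ f ++ e
num <> num ++ num ++ e
num <> num ++ num ++ t ++ e
num <> num ++ num ++ f ++ e
num <> num ++ num ++ num ++ e
num <> num ++ num ++ num ++ t
num <> num ++ num ++ num ++ f
num <> num ++ num ++ num ++ num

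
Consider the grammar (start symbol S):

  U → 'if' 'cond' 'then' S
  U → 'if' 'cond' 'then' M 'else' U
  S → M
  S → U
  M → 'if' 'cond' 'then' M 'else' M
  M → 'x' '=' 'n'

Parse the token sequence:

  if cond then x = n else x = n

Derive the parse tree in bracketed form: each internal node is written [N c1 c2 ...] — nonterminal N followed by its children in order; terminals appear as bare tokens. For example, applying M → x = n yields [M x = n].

S
M
if cond then M else M
if cond then x = n else M
if cond then x = n else x = n

[S [M if cond then [M x = n] else [M x = n]]]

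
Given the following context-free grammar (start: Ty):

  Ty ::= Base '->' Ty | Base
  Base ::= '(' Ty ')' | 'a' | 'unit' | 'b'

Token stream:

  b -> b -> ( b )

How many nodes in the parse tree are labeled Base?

[Ty [Base b] -> [Ty [Base b] -> [Ty [Base ( [Ty [Base b]] )]]]]

4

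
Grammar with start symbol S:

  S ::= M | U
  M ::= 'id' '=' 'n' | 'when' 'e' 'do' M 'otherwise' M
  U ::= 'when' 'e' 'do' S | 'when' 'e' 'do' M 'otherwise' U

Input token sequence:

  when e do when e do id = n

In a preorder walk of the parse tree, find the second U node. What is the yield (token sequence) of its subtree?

[S [U when e do [S [U when e do [S [M id = n]]]]]]

when e do id = n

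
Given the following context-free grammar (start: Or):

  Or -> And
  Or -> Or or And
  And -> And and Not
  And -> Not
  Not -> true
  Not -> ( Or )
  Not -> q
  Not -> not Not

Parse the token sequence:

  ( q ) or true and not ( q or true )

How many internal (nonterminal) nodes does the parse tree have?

18

[Or [Or [And [Not ( [Or [And [Not q]]] )]]] or [And [And [Not true]] and [Not not [Not ( [Or [Or [And [Not q]]] or [And [Not true]]] )]]]]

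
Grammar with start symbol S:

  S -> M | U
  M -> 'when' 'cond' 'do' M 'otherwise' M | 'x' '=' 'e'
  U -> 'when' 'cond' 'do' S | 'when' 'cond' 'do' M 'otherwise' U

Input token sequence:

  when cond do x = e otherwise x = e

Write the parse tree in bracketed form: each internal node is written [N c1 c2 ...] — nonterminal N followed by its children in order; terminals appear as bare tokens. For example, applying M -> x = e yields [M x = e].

[S [M when cond do [M x = e] otherwise [M x = e]]]

S
M
when cond do M otherwise M
when cond do x = e otherwise M
when cond do x = e otherwise x = e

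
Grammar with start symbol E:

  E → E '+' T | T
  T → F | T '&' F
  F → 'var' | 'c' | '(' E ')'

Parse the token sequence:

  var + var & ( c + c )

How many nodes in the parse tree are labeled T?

5

[E [E [T [F var]]] + [T [T [F var]] & [F ( [E [E [T [F c]]] + [T [F c]]] )]]]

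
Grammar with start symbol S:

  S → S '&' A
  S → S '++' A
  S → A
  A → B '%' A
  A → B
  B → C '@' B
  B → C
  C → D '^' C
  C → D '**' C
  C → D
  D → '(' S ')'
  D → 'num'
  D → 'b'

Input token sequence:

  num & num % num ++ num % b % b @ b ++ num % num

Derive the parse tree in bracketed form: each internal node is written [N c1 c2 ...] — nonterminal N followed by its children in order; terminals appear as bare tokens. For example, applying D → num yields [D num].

[S [S [S [S [A [B [C [D num]]]]] & [A [B [C [D num]]] % [A [B [C [D num]]]]]] ++ [A [B [C [D num]]] % [A [B [C [D b]]] % [A [B [C [D b]] @ [B [C [D b]]]]]]]] ++ [A [B [C [D num]]] % [A [B [C [D num]]]]]]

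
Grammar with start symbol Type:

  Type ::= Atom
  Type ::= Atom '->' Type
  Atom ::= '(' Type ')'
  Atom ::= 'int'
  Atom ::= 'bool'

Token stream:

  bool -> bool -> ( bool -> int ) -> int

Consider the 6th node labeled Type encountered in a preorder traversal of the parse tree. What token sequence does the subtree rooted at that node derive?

int

[Type [Atom bool] -> [Type [Atom bool] -> [Type [Atom ( [Type [Atom bool] -> [Type [Atom int]]] )] -> [Type [Atom int]]]]]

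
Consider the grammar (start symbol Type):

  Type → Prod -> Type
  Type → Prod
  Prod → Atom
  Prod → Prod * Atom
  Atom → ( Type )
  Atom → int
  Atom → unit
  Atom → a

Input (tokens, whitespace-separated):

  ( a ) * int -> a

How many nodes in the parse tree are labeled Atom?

[Type [Prod [Prod [Atom ( [Type [Prod [Atom a]]] )]] * [Atom int]] -> [Type [Prod [Atom a]]]]

4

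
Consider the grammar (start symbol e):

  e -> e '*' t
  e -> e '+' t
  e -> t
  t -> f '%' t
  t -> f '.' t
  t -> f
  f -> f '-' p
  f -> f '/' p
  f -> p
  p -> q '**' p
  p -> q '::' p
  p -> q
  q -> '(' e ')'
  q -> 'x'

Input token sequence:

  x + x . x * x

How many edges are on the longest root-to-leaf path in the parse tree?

[e [e [e [t [f [p [q x]]]]] + [t [f [p [q x]]] . [t [f [p [q x]]]]]] * [t [f [p [q x]]]]]

7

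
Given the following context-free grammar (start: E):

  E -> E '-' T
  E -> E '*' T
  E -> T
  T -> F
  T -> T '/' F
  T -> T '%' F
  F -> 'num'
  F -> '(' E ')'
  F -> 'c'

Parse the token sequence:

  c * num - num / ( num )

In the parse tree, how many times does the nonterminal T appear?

[E [E [E [T [F c]]] * [T [F num]]] - [T [T [F num]] / [F ( [E [T [F num]]] )]]]

5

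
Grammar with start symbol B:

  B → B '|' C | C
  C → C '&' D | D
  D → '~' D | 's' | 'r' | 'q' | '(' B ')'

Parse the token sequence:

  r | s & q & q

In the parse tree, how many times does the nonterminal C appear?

[B [B [C [D r]]] | [C [C [C [D s]] & [D q]] & [D q]]]

4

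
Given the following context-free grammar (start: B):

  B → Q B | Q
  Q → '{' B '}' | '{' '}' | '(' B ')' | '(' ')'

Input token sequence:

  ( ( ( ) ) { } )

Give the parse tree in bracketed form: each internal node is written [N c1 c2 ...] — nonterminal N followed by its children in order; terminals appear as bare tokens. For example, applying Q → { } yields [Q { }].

[B [Q ( [B [Q ( [B [Q ( )]] )] [B [Q { }]]] )]]

B
Q
( B )
( Q B )
( ( B ) B )
( ( Q ) B )
( ( ( ) ) B )
( ( ( ) ) Q )
( ( ( ) ) { } )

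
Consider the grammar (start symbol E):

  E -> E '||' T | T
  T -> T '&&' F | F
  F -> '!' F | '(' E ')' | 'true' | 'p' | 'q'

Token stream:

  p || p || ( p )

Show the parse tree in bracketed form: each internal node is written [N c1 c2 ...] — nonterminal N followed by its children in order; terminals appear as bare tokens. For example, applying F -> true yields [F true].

E
E || T
E || T || T
T || T || T
F || T || T
p || T || T
p || F || T
p || p || T
p || p || F
p || p || ( E )
p || p || ( T )
p || p || ( F )
p || p || ( p )

[E [E [E [T [F p]]] || [T [F p]]] || [T [F ( [E [T [F p]]] )]]]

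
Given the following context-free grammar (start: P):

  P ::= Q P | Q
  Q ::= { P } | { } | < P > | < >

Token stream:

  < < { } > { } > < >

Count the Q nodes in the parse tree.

5

[P [Q < [P [Q < [P [Q { }]] >] [P [Q { }]]] >] [P [Q < >]]]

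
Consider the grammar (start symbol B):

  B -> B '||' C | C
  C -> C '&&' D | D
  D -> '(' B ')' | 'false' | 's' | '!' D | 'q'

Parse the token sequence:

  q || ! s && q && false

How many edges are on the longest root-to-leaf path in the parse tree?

[B [B [C [D q]]] || [C [C [C [D ! [D s]]] && [D q]] && [D false]]]

6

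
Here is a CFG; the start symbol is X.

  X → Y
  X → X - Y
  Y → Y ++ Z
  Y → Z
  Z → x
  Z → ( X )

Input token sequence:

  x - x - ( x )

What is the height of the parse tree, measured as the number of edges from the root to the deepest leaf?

6

[X [X [X [Y [Z x]]] - [Y [Z x]]] - [Y [Z ( [X [Y [Z x]]] )]]]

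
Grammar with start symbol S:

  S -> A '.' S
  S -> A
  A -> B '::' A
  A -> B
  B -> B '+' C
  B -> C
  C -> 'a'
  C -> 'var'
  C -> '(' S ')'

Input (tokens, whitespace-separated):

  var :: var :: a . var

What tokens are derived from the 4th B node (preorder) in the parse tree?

var

[S [A [B [C var]] :: [A [B [C var]] :: [A [B [C a]]]]] . [S [A [B [C var]]]]]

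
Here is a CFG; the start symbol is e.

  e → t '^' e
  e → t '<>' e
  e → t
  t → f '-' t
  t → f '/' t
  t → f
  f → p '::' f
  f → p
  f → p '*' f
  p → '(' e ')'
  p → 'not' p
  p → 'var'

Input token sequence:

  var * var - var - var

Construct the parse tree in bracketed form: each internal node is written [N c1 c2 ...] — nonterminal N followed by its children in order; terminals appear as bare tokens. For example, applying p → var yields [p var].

[e [t [f [p var] * [f [p var]]] - [t [f [p var]] - [t [f [p var]]]]]]

e
t
f - t
p * f - t
var * f - t
var * p - t
var * var - t
var * var - f - t
var * var - p - t
var * var - var - t
var * var - var - f
var * var - var - p
var * var - var - var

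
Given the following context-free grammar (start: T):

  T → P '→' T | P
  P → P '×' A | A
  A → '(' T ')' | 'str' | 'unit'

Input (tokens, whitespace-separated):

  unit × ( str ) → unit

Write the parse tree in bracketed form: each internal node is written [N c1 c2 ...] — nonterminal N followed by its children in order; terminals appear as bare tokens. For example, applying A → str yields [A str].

[T [P [P [A unit]] × [A ( [T [P [A str]]] )]] → [T [P [A unit]]]]

T
P → T
P × A → T
A × A → T
unit × A → T
unit × ( T ) → T
unit × ( P ) → T
unit × ( A ) → T
unit × ( str ) → T
unit × ( str ) → P
unit × ( str ) → A
unit × ( str ) → unit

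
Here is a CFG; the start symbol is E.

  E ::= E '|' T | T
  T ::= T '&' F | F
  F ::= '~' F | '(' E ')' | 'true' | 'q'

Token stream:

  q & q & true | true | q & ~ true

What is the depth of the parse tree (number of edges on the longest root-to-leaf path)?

7

[E [E [E [T [T [T [F q]] & [F q]] & [F true]]] | [T [F true]]] | [T [T [F q]] & [F ~ [F true]]]]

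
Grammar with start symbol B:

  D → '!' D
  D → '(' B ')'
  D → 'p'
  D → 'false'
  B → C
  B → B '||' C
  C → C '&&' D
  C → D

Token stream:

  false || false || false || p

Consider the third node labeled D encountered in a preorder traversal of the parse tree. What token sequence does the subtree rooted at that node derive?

false

[B [B [B [B [C [D false]]] || [C [D false]]] || [C [D false]]] || [C [D p]]]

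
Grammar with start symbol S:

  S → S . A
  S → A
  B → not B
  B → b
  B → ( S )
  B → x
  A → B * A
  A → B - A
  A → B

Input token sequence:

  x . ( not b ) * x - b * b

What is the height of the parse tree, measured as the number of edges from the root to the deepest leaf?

[S [S [A [B x]]] . [A [B ( [S [A [B not [B b]]]] )] * [A [B x] - [A [B b] * [A [B b]]]]]]

7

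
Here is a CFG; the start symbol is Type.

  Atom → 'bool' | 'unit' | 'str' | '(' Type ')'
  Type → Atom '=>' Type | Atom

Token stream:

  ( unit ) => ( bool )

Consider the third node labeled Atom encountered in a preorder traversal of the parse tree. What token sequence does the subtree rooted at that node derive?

[Type [Atom ( [Type [Atom unit]] )] => [Type [Atom ( [Type [Atom bool]] )]]]

( bool )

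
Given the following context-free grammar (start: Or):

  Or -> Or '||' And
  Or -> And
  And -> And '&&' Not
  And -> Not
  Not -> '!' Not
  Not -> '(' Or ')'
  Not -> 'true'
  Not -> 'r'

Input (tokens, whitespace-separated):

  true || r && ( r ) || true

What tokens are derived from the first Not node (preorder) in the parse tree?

[Or [Or [Or [And [Not true]]] || [And [And [Not r]] && [Not ( [Or [And [Not r]]] )]]] || [And [Not true]]]

true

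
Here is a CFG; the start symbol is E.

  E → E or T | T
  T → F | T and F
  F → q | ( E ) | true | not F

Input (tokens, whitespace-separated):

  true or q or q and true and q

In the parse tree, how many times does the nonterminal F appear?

[E [E [E [T [F true]]] or [T [F q]]] or [T [T [T [F q]] and [F true]] and [F q]]]

5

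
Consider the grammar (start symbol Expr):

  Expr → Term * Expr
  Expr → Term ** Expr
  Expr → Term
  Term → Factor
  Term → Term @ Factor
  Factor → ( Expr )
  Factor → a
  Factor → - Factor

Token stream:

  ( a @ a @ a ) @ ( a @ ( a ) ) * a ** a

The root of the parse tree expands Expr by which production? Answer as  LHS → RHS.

Expr → Term * Expr

[Expr [Term [Term [Factor ( [Expr [Term [Term [Term [Factor a]] @ [Factor a]] @ [Factor a]]] )]] @ [Factor ( [Expr [Term [Term [Factor a]] @ [Factor ( [Expr [Term [Factor a]]] )]]] )]] * [Expr [Term [Factor a]] ** [Expr [Term [Factor a]]]]]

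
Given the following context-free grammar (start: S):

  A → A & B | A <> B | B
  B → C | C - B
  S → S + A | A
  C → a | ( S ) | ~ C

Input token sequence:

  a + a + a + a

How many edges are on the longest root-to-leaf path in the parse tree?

[S [S [S [S [A [B [C a]]]] + [A [B [C a]]]] + [A [B [C a]]]] + [A [B [C a]]]]

7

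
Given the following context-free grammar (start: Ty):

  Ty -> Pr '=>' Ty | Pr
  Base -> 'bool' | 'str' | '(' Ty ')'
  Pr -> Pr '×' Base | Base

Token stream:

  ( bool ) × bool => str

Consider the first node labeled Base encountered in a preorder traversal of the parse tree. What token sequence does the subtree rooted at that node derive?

( bool )

[Ty [Pr [Pr [Base ( [Ty [Pr [Base bool]]] )]] × [Base bool]] => [Ty [Pr [Base str]]]]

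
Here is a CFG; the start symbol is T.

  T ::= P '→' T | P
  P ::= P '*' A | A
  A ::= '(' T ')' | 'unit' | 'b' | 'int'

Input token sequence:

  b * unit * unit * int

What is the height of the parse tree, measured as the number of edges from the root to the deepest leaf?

6

[T [P [P [P [P [A b]] * [A unit]] * [A unit]] * [A int]]]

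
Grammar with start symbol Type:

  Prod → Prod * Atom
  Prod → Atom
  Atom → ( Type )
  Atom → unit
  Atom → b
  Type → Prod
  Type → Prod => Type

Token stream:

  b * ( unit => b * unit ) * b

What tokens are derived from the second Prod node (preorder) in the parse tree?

b * ( unit => b * unit )

[Type [Prod [Prod [Prod [Atom b]] * [Atom ( [Type [Prod [Atom unit]] => [Type [Prod [Prod [Atom b]] * [Atom unit]]]] )]] * [Atom b]]]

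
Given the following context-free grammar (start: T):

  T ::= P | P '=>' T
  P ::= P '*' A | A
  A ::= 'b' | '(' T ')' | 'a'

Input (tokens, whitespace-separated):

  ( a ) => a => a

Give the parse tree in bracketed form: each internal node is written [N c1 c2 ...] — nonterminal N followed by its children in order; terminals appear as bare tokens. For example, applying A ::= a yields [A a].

T
P => T
A => T
( T ) => T
( P ) => T
( A ) => T
( a ) => T
( a ) => P => T
( a ) => A => T
( a ) => a => T
( a ) => a => P
( a ) => a => A
( a ) => a => a

[T [P [A ( [T [P [A a]]] )]] => [T [P [A a]] => [T [P [A a]]]]]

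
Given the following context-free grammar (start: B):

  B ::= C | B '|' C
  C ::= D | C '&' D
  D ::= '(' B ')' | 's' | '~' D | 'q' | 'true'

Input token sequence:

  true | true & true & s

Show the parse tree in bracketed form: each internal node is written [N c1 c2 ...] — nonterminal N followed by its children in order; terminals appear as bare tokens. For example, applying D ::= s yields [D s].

[B [B [C [D true]]] | [C [C [C [D true]] & [D true]] & [D s]]]

B
B | C
C | C
D | C
true | C
true | C & D
true | C & D & D
true | D & D & D
true | true & D & D
true | true & true & D
true | true & true & s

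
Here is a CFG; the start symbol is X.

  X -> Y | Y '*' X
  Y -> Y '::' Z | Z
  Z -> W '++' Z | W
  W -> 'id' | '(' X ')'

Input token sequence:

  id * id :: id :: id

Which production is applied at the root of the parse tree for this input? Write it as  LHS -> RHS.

[X [Y [Z [W id]]] * [X [Y [Y [Y [Z [W id]]] :: [Z [W id]]] :: [Z [W id]]]]]

X -> Y '*' X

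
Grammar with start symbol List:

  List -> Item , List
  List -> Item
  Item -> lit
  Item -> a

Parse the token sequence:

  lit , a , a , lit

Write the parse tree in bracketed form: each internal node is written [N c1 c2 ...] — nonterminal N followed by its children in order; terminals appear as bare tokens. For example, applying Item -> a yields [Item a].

[List [Item lit] , [List [Item a] , [List [Item a] , [List [Item lit]]]]]

List
Item , List
lit , List
lit , Item , List
lit , a , List
lit , a , Item , List
lit , a , a , List
lit , a , a , Item
lit , a , a , lit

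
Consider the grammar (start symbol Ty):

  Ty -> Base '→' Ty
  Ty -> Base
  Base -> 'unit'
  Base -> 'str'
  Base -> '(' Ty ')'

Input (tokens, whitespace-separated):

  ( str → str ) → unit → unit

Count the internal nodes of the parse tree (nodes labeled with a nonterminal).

10

[Ty [Base ( [Ty [Base str] → [Ty [Base str]]] )] → [Ty [Base unit] → [Ty [Base unit]]]]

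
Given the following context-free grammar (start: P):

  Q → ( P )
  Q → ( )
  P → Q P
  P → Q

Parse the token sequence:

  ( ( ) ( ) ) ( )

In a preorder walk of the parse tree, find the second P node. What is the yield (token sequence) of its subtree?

( ) ( )

[P [Q ( [P [Q ( )] [P [Q ( )]]] )] [P [Q ( )]]]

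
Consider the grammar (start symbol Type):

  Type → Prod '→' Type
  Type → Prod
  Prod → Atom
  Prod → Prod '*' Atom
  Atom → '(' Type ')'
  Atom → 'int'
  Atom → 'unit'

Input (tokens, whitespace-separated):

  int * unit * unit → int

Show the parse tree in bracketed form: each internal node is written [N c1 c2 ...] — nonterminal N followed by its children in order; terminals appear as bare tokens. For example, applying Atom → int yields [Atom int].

[Type [Prod [Prod [Prod [Atom int]] * [Atom unit]] * [Atom unit]] → [Type [Prod [Atom int]]]]

Type
Prod → Type
Prod * Atom → Type
Prod * Atom * Atom → Type
Atom * Atom * Atom → Type
int * Atom * Atom → Type
int * unit * Atom → Type
int * unit * unit → Type
int * unit * unit → Prod
int * unit * unit → Atom
int * unit * unit → int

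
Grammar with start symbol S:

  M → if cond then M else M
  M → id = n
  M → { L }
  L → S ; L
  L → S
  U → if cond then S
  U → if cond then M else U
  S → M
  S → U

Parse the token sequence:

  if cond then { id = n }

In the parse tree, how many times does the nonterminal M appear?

[S [U if cond then [S [M { [L [S [M id = n]]] }]]]]

2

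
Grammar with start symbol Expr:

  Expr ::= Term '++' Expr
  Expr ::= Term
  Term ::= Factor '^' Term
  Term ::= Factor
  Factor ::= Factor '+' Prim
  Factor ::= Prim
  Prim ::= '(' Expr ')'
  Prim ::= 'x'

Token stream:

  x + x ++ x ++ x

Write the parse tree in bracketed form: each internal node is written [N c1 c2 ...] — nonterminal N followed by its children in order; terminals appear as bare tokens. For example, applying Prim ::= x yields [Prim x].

Expr
Term ++ Expr
Factor ++ Expr
Factor + Prim ++ Expr
Prim + Prim ++ Expr
x + Prim ++ Expr
x + x ++ Expr
x + x ++ Term ++ Expr
x + x ++ Factor ++ Expr
x + x ++ Prim ++ Expr
x + x ++ x ++ Expr
x + x ++ x ++ Term
x + x ++ x ++ Factor
x + x ++ x ++ Prim
x + x ++ x ++ x

[Expr [Term [Factor [Factor [Prim x]] + [Prim x]]] ++ [Expr [Term [Factor [Prim x]]] ++ [Expr [Term [Factor [Prim x]]]]]]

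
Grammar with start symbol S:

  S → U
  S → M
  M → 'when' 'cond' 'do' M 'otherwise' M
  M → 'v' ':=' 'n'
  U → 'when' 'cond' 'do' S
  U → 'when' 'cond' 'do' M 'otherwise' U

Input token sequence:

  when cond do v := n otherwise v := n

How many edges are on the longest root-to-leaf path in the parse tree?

[S [M when cond do [M v := n] otherwise [M v := n]]]

3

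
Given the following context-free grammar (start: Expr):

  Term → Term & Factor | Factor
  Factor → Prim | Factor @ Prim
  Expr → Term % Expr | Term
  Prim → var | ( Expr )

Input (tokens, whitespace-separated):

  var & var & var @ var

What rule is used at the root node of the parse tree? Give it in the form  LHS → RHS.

[Expr [Term [Term [Term [Factor [Prim var]]] & [Factor [Prim var]]] & [Factor [Factor [Prim var]] @ [Prim var]]]]

Expr → Term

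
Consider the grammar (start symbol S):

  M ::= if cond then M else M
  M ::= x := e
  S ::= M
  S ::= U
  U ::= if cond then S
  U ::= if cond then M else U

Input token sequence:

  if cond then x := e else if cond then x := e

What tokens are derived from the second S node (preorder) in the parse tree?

x := e

[S [U if cond then [M x := e] else [U if cond then [S [M x := e]]]]]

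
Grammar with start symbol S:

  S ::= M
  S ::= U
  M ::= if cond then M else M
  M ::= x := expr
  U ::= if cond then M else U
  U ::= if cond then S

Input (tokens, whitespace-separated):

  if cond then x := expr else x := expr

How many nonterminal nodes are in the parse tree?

[S [M if cond then [M x := expr] else [M x := expr]]]

4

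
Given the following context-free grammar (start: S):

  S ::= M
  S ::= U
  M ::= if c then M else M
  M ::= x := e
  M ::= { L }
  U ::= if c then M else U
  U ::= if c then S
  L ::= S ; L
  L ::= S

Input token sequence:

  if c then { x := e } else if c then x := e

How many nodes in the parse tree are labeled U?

2

[S [U if c then [M { [L [S [M x := e]]] }] else [U if c then [S [M x := e]]]]]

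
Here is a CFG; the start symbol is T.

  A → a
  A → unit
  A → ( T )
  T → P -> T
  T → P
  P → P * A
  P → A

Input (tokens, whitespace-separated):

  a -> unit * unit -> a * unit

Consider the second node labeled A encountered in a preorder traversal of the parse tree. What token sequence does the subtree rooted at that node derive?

[T [P [A a]] -> [T [P [P [A unit]] * [A unit]] -> [T [P [P [A a]] * [A unit]]]]]

unit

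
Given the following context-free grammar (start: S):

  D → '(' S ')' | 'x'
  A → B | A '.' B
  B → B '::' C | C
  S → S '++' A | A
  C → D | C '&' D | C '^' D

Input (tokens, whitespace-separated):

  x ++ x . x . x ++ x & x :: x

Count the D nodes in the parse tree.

[S [S [S [A [B [C [D x]]]]] ++ [A [A [A [B [C [D x]]]] . [B [C [D x]]]] . [B [C [D x]]]]] ++ [A [B [B [C [C [D x]] & [D x]]] :: [C [D x]]]]]

7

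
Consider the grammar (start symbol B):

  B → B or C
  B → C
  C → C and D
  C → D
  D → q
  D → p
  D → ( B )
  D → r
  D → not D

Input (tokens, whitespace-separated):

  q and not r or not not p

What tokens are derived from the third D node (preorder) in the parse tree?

r

[B [B [C [C [D q]] and [D not [D r]]]] or [C [D not [D not [D p]]]]]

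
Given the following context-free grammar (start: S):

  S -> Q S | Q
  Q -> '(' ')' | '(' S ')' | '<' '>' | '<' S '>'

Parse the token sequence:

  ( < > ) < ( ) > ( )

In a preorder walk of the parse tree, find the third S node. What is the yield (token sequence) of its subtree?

< ( ) > ( )

[S [Q ( [S [Q < >]] )] [S [Q < [S [Q ( )]] >] [S [Q ( )]]]]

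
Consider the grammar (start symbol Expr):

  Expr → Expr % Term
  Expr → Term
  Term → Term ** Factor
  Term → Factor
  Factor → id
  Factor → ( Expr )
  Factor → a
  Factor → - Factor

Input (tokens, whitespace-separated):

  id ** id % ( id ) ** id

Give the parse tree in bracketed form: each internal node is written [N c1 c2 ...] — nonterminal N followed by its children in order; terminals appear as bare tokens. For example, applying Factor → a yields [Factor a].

[Expr [Expr [Term [Term [Factor id]] ** [Factor id]]] % [Term [Term [Factor ( [Expr [Term [Factor id]]] )]] ** [Factor id]]]

Expr
Expr % Term
Term % Term
Term ** Factor % Term
Factor ** Factor % Term
id ** Factor % Term
id ** id % Term
id ** id % Term ** Factor
id ** id % Factor ** Factor
id ** id % ( Expr ) ** Factor
id ** id % ( Term ) ** Factor
id ** id % ( Factor ) ** Factor
id ** id % ( id ) ** Factor
id ** id % ( id ) ** id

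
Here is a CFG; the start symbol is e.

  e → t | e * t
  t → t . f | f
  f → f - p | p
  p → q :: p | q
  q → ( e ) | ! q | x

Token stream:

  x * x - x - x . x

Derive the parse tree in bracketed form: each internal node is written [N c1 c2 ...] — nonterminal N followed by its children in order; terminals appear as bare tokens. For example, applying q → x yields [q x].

e
e * t
t * t
f * t
p * t
q * t
x * t
x * t . f
x * f . f
x * f - p . f
x * f - p - p . f
x * p - p - p . f
x * q - p - p . f
x * x - p - p . f
x * x - q - p . f
x * x - x - p . f
x * x - x - q . f
x * x - x - x . f
x * x - x - x . p
x * x - x - x . q
x * x - x - x . x

[e [e [t [f [p [q x]]]]] * [t [t [f [f [f [p [q x]]] - [p [q x]]] - [p [q x]]]] . [f [p [q x]]]]]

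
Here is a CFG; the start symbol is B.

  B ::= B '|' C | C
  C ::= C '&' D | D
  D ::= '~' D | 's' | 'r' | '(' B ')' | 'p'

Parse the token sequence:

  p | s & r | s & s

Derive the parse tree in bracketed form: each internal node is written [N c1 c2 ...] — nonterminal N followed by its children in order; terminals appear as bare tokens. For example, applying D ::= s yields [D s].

[B [B [B [C [D p]]] | [C [C [D s]] & [D r]]] | [C [C [D s]] & [D s]]]

B
B | C
B | C | C
C | C | C
D | C | C
p | C | C
p | C & D | C
p | D & D | C
p | s & D | C
p | s & r | C
p | s & r | C & D
p | s & r | D & D
p | s & r | s & D
p | s & r | s & s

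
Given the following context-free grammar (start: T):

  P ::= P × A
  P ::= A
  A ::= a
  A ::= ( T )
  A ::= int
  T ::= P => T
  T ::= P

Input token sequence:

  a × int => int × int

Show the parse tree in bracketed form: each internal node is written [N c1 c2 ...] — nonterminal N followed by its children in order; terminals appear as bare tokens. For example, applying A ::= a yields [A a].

[T [P [P [A a]] × [A int]] => [T [P [P [A int]] × [A int]]]]

T
P => T
P × A => T
A × A => T
a × A => T
a × int => T
a × int => P
a × int => P × A
a × int => A × A
a × int => int × A
a × int => int × int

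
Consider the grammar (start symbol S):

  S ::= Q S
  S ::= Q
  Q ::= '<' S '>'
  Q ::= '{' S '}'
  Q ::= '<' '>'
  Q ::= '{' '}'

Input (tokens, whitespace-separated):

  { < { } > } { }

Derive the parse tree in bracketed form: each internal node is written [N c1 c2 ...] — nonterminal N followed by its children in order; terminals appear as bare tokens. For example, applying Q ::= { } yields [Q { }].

[S [Q { [S [Q < [S [Q { }]] >]] }] [S [Q { }]]]

S
Q S
{ S } S
{ Q } S
{ < S > } S
{ < Q > } S
{ < { } > } S
{ < { } > } Q
{ < { } > } { }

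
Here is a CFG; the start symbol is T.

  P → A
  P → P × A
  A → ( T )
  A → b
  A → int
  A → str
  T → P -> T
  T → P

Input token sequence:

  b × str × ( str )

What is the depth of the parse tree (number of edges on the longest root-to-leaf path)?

[T [P [P [P [A b]] × [A str]] × [A ( [T [P [A str]]] )]]]

6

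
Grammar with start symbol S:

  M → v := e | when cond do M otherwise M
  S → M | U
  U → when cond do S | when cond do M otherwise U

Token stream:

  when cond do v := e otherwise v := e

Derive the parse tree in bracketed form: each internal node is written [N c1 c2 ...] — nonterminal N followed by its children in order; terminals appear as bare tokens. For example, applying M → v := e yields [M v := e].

[S [M when cond do [M v := e] otherwise [M v := e]]]

S
M
when cond do M otherwise M
when cond do v := e otherwise M
when cond do v := e otherwise v := e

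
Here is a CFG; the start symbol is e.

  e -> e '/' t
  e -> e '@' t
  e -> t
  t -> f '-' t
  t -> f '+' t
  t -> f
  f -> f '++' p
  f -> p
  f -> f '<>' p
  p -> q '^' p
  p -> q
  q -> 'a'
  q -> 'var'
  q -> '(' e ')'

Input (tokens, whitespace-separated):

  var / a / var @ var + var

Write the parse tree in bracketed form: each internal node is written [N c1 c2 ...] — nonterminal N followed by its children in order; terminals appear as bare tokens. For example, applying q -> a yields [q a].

[e [e [e [e [t [f [p [q var]]]]] / [t [f [p [q a]]]]] / [t [f [p [q var]]]]] @ [t [f [p [q var]]] + [t [f [p [q var]]]]]]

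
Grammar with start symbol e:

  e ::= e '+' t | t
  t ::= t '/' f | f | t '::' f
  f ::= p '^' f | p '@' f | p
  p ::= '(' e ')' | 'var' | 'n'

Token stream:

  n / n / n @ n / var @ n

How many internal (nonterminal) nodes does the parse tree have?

17

[e [t [t [t [t [f [p n]]] / [f [p n]]] / [f [p n] @ [f [p n]]]] / [f [p var] @ [f [p n]]]]]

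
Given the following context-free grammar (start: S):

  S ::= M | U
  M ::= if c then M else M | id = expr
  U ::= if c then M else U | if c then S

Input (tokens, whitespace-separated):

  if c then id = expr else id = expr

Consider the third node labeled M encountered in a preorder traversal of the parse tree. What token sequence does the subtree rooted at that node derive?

id = expr

[S [M if c then [M id = expr] else [M id = expr]]]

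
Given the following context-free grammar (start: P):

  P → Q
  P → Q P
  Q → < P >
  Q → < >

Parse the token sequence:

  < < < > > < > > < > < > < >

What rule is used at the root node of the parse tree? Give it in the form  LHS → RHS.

[P [Q < [P [Q < [P [Q < >]] >] [P [Q < >]]] >] [P [Q < >] [P [Q < >] [P [Q < >]]]]]

P → Q P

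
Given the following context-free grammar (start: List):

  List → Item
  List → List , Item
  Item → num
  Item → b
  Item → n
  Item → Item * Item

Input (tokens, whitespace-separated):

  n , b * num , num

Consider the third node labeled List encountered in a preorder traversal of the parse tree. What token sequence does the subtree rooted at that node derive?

[List [List [List [Item n]] , [Item [Item b] * [Item num]]] , [Item num]]

n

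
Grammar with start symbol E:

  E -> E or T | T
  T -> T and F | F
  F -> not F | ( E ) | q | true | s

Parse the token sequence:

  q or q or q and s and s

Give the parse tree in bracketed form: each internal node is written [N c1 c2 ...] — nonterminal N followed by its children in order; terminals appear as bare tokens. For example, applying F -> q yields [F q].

E
E or T
E or T or T
T or T or T
F or T or T
q or T or T
q or F or T
q or q or T
q or q or T and F
q or q or T and F and F
q or q or F and F and F
q or q or q and F and F
q or q or q and s and F
q or q or q and s and s

[E [E [E [T [F q]]] or [T [F q]]] or [T [T [T [F q]] and [F s]] and [F s]]]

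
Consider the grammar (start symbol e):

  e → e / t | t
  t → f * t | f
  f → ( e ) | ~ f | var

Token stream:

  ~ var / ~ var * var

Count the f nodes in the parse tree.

[e [e [t [f ~ [f var]]]] / [t [f ~ [f var]] * [t [f var]]]]

5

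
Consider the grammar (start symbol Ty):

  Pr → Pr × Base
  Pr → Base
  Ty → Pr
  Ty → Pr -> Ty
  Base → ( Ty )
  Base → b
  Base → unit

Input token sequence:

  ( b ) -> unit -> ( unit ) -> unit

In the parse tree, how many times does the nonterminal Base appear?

[Ty [Pr [Base ( [Ty [Pr [Base b]]] )]] -> [Ty [Pr [Base unit]] -> [Ty [Pr [Base ( [Ty [Pr [Base unit]]] )]] -> [Ty [Pr [Base unit]]]]]]

6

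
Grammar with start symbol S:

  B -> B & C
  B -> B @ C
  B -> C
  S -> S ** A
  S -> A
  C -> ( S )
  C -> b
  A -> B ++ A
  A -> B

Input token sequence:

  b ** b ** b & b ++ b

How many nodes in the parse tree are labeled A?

[S [S [S [A [B [C b]]]] ** [A [B [C b]]]] ** [A [B [B [C b]] & [C b]] ++ [A [B [C b]]]]]

4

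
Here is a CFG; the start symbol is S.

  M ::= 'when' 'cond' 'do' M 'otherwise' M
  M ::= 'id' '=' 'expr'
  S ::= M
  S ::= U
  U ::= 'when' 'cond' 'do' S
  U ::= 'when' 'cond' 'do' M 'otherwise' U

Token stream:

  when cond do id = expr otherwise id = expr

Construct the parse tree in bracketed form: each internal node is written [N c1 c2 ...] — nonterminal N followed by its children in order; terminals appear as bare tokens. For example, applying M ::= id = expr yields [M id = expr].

[S [M when cond do [M id = expr] otherwise [M id = expr]]]

S
M
when cond do M otherwise M
when cond do id = expr otherwise M
when cond do id = expr otherwise id = expr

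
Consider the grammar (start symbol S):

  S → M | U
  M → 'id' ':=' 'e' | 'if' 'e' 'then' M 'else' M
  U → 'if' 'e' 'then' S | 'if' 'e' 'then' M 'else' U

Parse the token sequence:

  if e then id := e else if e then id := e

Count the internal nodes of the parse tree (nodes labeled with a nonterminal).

[S [U if e then [M id := e] else [U if e then [S [M id := e]]]]]

6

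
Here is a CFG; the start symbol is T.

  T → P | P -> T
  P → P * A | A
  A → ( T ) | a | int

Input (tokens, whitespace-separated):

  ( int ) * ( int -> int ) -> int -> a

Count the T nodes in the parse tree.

[T [P [P [A ( [T [P [A int]]] )]] * [A ( [T [P [A int]] -> [T [P [A int]]]] )]] -> [T [P [A int]] -> [T [P [A a]]]]]

6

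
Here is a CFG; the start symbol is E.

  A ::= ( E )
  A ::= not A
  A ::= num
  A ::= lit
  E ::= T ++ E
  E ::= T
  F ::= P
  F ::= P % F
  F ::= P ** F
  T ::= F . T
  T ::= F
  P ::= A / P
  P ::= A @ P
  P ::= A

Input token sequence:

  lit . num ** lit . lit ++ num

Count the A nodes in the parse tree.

5

[E [T [F [P [A lit]]] . [T [F [P [A num]] ** [F [P [A lit]]]] . [T [F [P [A lit]]]]]] ++ [E [T [F [P [A num]]]]]]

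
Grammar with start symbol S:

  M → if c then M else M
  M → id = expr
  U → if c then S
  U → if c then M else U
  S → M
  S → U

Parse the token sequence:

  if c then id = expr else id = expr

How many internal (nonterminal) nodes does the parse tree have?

[S [M if c then [M id = expr] else [M id = expr]]]

4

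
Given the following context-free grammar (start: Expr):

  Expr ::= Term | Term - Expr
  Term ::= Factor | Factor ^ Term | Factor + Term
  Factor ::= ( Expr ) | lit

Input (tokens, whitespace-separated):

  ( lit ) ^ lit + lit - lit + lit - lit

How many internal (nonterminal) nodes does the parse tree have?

18

[Expr [Term [Factor ( [Expr [Term [Factor lit]]] )] ^ [Term [Factor lit] + [Term [Factor lit]]]] - [Expr [Term [Factor lit] + [Term [Factor lit]]] - [Expr [Term [Factor lit]]]]]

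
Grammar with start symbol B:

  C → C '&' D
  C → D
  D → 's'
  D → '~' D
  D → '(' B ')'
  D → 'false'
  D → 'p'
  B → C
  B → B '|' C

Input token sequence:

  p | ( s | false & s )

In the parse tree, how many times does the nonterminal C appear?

5

[B [B [C [D p]]] | [C [D ( [B [B [C [D s]]] | [C [C [D false]] & [D s]]] )]]]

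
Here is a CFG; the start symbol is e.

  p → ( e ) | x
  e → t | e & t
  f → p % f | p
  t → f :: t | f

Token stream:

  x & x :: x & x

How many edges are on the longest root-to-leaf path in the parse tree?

6

[e [e [e [t [f [p x]]]] & [t [f [p x]] :: [t [f [p x]]]]] & [t [f [p x]]]]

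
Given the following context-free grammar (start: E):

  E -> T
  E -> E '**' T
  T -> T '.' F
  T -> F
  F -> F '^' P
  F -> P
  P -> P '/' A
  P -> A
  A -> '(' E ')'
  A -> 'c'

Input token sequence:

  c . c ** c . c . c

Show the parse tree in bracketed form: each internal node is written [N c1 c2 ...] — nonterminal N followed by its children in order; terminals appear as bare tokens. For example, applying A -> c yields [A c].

E
E ** T
T ** T
T . F ** T
F . F ** T
P . F ** T
A . F ** T
c . F ** T
c . P ** T
c . A ** T
c . c ** T
c . c ** T . F
c . c ** T . F . F
c . c ** F . F . F
c . c ** P . F . F
c . c ** A . F . F
c . c ** c . F . F
c . c ** c . P . F
c . c ** c . A . F
c . c ** c . c . F
c . c ** c . c . P
c . c ** c . c . A
c . c ** c . c . c

[E [E [T [T [F [P [A c]]]] . [F [P [A c]]]]] ** [T [T [T [F [P [A c]]]] . [F [P [A c]]]] . [F [P [A c]]]]]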